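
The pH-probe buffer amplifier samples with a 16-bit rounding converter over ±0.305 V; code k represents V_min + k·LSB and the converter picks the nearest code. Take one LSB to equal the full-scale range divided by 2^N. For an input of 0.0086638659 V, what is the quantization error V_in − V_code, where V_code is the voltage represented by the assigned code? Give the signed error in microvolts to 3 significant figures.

Full-scale range = 0.305 V − (-0.305 V) = 0.61 V. LSB = 0.61 V / 2^16 ≈ 9.308 µV.
(0.0086638659 − (-0.305)) / LSB = 0.3136638659 × 65536/0.61 = 33698.8117. Nearest integer: k = 33699.
V_code = V_min + k × range/2^16 = -0.305 + 33699 × 0.61/65536 = 0.0086656188965 V.
Error = V_in − V_code = 0.0086638659 − (0.0086656188965) = −1.75 µV.

−1.75 µV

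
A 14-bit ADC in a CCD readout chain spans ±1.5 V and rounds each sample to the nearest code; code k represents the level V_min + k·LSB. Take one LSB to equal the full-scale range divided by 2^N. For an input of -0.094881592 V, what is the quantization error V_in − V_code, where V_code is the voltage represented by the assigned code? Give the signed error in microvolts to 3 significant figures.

−33.0 µV

Span: 1.5 V − (-1.5 V) = 3 V. LSB = 3 V / 2^14 ≈ 183.1 µV.
Position in LSBs: (-0.094881592 − (-1.5)) × 16384/3 = 7673.8200; rounding gives k = 7674.
V_code = -1.5 + (7674/16384) × 3 = -0.094848632813 V.
V_in − V_code = -0.094881592 − (-0.094848632813) = −33.0 µV.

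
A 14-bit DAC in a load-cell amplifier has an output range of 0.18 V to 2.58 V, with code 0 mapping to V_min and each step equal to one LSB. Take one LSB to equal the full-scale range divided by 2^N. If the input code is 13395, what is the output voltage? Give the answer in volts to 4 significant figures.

2.142 V

Range = 2.58 − (0.18) = 2.4 V. LSB = 2.4 V / 2^14.
V_out = 0.18 + 13395 × (2.4/16384) V
      = 0.18 V + 1.96216 V = 2.14216 V.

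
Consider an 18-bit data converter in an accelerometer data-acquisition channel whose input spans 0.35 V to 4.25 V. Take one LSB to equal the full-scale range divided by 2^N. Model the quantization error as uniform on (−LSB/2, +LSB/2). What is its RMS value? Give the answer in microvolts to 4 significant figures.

Full-scale range = 4.25 V − (0.35 V) = 3.9 V.
One LSB is 3.9 V / 262144 = 14.8773 µV.
V_rms = LSB/√12 = 14.8773 µV / √12 = 4.295 µV.

4.295 µV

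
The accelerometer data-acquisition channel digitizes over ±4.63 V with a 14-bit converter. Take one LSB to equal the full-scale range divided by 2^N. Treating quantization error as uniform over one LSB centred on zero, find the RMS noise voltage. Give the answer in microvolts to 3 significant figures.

Full-scale range = 4.63 V − (-4.63 V) = 9.26 V.
Step size = 9.26/16384 V = 0.56519 mV.
V_rms = LSB/√12 = 0.56519 mV / √12 = 163 µV.

163 µV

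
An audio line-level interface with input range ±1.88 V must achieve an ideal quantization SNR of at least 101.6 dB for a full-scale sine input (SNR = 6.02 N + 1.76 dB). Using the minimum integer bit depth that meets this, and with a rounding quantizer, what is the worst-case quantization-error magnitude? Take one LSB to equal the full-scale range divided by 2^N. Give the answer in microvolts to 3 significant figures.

14.3 µV

Span: 1.88 V − (-1.88 V) = 3.76 V.
6.02 N + 1.76 ≥ 101.6 gives N ≥ 16.585, so the minimum integer is 17.
LSB = 3.76 V / 2^17 = 28.687 µV.
|e|_max = LSB/2 = 14.3 µV.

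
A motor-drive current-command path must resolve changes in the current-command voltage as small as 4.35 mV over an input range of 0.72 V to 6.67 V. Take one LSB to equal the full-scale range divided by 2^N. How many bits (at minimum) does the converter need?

Range = 6.67 − (0.72) = 5.95 V.
Need 2^N ≥ 5.95 V / 4.35 mV = 1368 → N_min = 11.

11 bits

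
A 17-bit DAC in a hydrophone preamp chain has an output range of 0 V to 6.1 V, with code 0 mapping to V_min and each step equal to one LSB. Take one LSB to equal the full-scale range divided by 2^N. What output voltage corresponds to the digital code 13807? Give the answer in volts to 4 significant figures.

0.6426 V

Full-scale range = 6.1 V. LSB = 6.1 V / 2^17.
V_out = 0 + 13807 × (6.1/131072) V
      = 0 + 0.642568 = 0.642568 V.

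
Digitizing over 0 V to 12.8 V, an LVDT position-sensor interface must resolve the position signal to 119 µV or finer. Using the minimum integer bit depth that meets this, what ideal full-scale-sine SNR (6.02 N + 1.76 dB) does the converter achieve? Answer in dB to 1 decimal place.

104.1 dB

Span = 12.8 V.
Need 2^N ≥ 12.8 V / 119 µV = 107600 → N_min = 17.
SNR = 6.02 × 17 + 1.76 = 104.10 dB.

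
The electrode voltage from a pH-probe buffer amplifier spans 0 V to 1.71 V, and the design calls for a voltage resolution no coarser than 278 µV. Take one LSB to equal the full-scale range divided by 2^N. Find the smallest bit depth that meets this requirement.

13 bits

Span = 1.71 V.
1.71 V / 278 µV = 6151. Since 2^12 = 4096 and 2^13 = 8192, N = 13.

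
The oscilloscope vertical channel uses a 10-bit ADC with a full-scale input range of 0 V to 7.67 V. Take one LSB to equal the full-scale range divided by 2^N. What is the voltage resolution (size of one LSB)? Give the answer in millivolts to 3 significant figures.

Range is 7.67 V.
There are 2^10 = 1024 steps.
One LSB is 7.67 V / 1024 = 7.49 mV.

7.49 mV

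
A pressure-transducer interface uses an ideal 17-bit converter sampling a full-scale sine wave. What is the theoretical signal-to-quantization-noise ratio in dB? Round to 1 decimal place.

6.02(17) + 1.76 = 102.34 + 1.76 = 104.10 dB.

104.1 dB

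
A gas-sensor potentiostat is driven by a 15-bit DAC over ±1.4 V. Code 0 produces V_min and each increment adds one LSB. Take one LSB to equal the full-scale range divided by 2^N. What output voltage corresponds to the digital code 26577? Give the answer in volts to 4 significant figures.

Range = 1.4 − (-1.4) = 2.8 V. LSB = 2.8 V / 2^15.
V_out = V_min + code × LSB = -1.4 V + 26577 × 2.8 V / 32768
      = -1.4 V + 2.27098 V = 0.870984 V.

0.8710 V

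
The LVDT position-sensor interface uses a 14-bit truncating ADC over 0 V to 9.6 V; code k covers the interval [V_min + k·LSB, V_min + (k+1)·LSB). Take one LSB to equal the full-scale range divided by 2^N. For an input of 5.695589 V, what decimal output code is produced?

9720

Full-scale range = 9.6 V. LSB = 9.6 V / 2^14 ≈ 0.5859 mV.
(V_in − V_min) × 2^14/range = (5.695589 − (0)) × 16384/9.6 = 9720.472.
Floor → code = 9720.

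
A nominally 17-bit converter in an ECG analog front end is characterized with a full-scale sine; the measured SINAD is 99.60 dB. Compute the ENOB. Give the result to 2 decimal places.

16.25 bits

ENOB = (SINAD − 1.76) / 6.02 = (99.60 − 1.76) / 6.02 = 97.84 / 6.02 = 16.2525.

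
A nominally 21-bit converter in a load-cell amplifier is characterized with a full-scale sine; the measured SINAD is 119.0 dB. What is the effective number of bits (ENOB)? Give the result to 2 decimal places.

19.48 bits

(119.0 − 1.76) / 6.02 = 117.24/6.02 = 19.4751 effective bits.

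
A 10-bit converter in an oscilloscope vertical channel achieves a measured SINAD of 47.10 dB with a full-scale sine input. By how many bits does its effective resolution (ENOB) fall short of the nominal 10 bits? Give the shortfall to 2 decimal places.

ENOB = (SINAD − 1.76)/6.02 = (47.10 − 1.76)/6.02 = 7.5316 bits.
10 − 7.5316 = 2.47 bits below nominal.

2.47 bits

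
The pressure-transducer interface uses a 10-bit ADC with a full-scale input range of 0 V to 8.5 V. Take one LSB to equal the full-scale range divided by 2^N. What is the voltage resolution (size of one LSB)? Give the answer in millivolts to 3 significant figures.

8.30 mV

Range is 8.5 V.
Number of codes = 2^10 = 1024.
LSB = 8.5 V ÷ 2^10 = 8.5/1024 V = 8.30 mV.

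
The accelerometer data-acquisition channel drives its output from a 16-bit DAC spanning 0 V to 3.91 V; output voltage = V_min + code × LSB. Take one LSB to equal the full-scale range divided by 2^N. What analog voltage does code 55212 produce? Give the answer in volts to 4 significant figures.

3.294 V

Full-scale range = 3.91 V. LSB = 3.91 V / 2^16.
V_out = 0 + 55212 × (3.91/65536) V
      = 0 V + 3.29405 V = 3.29405 V.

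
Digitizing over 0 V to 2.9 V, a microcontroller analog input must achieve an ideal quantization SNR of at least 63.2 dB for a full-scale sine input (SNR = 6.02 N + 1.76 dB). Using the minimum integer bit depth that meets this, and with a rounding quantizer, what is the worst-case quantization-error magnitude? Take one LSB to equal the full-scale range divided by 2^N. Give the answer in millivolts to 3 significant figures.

V_FS = 2.9 V.
6.02 N + 1.76 ≥ 63.2 gives N ≥ 10.206, so the minimum integer is 11.
One LSB is 2.9 V / 2048 = 1.4160 mV.
|e|_max = LSB/2 = 0.708 mV.

0.708 mV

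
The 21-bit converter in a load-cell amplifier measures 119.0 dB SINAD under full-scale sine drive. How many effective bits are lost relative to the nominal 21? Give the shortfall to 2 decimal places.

1.52 bits

N_eff = (119.0 − 1.76)/6.02 = 19.4751 bits.
21 − 19.4751 = 1.52 bits below nominal.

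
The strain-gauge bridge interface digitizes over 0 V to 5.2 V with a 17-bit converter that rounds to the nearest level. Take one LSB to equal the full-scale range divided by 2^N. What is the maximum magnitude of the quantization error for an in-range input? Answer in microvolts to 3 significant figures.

Full-scale range = 5.2 V.
Step size = 5.2/131072 V = 39.673 µV.
A rounding quantizer has |error| ≤ LSB/2 = 19.8 µV.

19.8 µV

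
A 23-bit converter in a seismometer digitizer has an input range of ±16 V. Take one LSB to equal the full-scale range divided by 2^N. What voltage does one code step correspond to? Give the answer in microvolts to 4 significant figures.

3.815 µV

The full-scale span is 16 − (-16) = 32 V.
2^23 = 8388608 levels.
Step size = 32/8388608 V = 3.815 µV.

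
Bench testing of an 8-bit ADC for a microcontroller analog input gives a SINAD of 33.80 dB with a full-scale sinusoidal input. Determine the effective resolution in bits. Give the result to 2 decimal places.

ENOB = (33.80 − 1.76)/6.02 = 5.3223 bits.

5.32 bits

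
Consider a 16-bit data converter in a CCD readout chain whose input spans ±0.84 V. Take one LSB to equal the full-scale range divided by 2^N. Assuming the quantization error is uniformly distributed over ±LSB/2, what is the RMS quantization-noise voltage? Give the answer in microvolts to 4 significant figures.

Span: 0.84 V − (-0.84 V) = 1.68 V.
One LSB is 1.68 V / 65536 = 25.6348 µV.
V_rms = LSB/√12 = 25.6348 µV / √12 = 7.400 µV.

7.400 µV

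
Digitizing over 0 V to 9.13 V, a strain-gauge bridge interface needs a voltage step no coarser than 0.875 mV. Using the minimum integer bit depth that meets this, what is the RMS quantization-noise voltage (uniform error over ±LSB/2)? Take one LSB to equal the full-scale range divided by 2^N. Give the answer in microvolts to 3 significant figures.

Full-scale range = 9.13 V.
Levels needed ≥ 9.13/0.875 mV = 10430. 2^14 = 16384 suffices, so N_min = 14.
One LSB is 9.13 V / 16384 = 0.55725 mV.
V_rms = LSB/√12 = 161 µV.

161 µV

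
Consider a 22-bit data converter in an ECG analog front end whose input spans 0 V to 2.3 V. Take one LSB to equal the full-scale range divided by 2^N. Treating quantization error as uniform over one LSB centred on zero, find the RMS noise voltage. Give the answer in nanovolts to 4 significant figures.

158.3 nV

V_FS = 2.3 V.
LSB = 2.3 V ÷ 2^22 = 2.3/4194304 V = 0.548363 µV.
V_rms = LSB/√12 = 0.548363 µV / √12 = 158.3 nV.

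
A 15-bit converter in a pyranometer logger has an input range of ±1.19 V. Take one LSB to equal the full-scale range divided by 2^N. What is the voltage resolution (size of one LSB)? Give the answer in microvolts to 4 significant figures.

Span: 1.19 V − (-1.19 V) = 2.38 V.
2^15 = 32768 levels.
LSB = 2.38 V / 2^15 = 72.63 µV.

72.63 µV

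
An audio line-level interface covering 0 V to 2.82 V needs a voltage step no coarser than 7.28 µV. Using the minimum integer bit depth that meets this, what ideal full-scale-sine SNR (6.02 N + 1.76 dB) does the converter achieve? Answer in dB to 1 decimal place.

Span = 2.82 V.
Levels needed ≥ 2.82/7.28 µV = 387400. 2^19 = 524288 suffices, so N_min = 19.
6.02(19) + 1.76 = 116.14 dB.

116.1 dB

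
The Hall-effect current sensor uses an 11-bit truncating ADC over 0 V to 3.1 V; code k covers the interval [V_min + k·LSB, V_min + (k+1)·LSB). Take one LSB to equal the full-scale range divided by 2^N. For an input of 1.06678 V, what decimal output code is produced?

Span = 3.1 V. LSB = 3.1 V / 2^11 ≈ 1.514 mV.
(V_in − V_min) × 2^11/range = (1.06678 − (0)) × 2048/3.1 = 704.763.
Floor → code = 704.

704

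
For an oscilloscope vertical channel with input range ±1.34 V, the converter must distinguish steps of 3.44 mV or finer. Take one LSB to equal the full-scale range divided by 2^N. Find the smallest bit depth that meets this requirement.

10 bits

Full-scale range = 1.34 V − (-1.34 V) = 2.68 V.
Levels needed ≥ 2.68/3.44 mV = 779.1. 2^10 = 1024 suffices, so N_min = 10.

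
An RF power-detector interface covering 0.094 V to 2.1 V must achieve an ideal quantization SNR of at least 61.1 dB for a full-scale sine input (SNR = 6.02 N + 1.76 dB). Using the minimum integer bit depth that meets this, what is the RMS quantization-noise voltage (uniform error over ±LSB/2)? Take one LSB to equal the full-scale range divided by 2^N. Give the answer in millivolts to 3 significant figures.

0.566 mV

Full-scale range = 2.1 V − (0.094 V) = 2.006 V.
Solving 6.02 N ≥ 61.1 − 1.76: N ≥ 9.857. Round up → N = 10.
LSB = 2.006 V / 2^10 = 1.9590 mV.
σ_q = LSB/√12 = 1.9590 mV/3.4641 = 0.566 mV.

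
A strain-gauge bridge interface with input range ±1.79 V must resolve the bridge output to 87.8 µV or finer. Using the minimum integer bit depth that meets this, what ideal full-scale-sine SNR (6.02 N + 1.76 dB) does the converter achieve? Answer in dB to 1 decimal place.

Range = 1.79 − (-1.79) = 3.58 V.
Need 2^N ≥ 3.58 V / 87.8 µV = 40770 → N_min = 16.
6.02(16) + 1.76 = 98.08 dB.

98.1 dB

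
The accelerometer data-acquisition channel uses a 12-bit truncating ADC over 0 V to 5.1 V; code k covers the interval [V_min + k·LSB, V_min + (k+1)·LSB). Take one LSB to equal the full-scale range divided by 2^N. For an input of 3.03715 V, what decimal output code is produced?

Full-scale range = 5.1 V. LSB = 5.1 V / 2^12 ≈ 1.245 mV.
(V_in − V_min) × 2^12/range = (3.03715 − (0)) × 4096/5.1 = 2439.248.
Floor → code = 2439.

2439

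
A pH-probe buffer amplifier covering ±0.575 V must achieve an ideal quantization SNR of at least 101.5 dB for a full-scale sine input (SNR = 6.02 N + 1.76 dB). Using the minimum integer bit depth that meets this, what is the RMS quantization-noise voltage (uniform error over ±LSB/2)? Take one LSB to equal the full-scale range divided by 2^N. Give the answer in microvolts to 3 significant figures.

2.53 µV

Span: 0.575 V − (-0.575 V) = 1.15 V.
N ≥ (101.5 − 1.76)/6.02 = 16.568 → N_min = 17.
Step size = 1.15/131072 V = 8.7738 µV.
V_rms = LSB/√12 = 2.53 µV.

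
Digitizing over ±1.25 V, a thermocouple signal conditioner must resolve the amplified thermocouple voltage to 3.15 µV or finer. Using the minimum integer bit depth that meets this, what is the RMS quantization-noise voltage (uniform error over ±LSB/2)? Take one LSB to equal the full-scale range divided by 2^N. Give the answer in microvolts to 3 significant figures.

0.688 µV

Full-scale range = 1.25 V − (-1.25 V) = 2.5 V.
2.5 V / 3.15 µV = 793700. Since 2^19 = 524288 and 2^20 = 1048576, N = 20.
LSB = 2.5 V ÷ 2^20 = 2.5/1048576 V = 2.3842 µV.
RMS noise = LSB/√12 = 0.688 µV.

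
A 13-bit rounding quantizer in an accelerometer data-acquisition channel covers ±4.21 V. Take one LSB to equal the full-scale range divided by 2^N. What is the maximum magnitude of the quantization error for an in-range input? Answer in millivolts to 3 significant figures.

Range = 4.21 − (-4.21) = 8.42 V.
LSB = 8.42 V ÷ 2^13 = 8.42/8192 V = 1.0278 mV.
|e|_max = LSB/2 = 0.514 mV.

0.514 mV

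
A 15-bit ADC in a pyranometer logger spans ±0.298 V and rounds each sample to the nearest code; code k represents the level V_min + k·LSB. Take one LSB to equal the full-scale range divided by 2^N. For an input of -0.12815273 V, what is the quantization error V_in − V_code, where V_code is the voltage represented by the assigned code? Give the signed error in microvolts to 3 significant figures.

The full-scale span is 0.298 − (-0.298) = 0.596 V. LSB = 0.596 V / 2^15 ≈ 18.19 µV.
Position in LSBs: (-0.12815273 − (-0.298)) × 32768/0.596 = 9338.1801; rounding gives k = 9338.
V_code = V_min + k × range/2^15 = -0.298 + 9338 × 0.596/32768 = -0.12815600586 V.
e = -0.12815273 − (-0.12815600586) = +3.28 µV.

+3.28 µV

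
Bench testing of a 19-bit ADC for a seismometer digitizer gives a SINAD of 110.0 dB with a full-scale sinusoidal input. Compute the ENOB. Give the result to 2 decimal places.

ENOB = (110.0 − 1.76)/6.02 = 17.9801 bits.

17.98 bits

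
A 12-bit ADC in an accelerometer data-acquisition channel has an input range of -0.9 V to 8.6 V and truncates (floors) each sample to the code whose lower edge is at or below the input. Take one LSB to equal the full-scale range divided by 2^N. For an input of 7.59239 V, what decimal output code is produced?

3661

Full-scale range = 8.6 V − (-0.9 V) = 9.5 V. LSB = 9.5 V / 2^12 ≈ 2.319 mV.
V_in − V_min = 7.59239 − (-0.9) = 8.49239 V.
Divide by LSB: 8.49239 × 4096/9.5 = 3661.5610.
Truncating gives code 3661.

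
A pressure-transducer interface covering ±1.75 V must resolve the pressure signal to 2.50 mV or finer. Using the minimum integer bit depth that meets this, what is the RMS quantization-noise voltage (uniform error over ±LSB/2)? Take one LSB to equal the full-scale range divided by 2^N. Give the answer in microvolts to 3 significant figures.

Full-scale range = 1.75 V − (-1.75 V) = 3.5 V.
3.5 V / 2.50 mV = 1400. Since 2^10 = 1024 and 2^11 = 2048, N = 11.
One LSB is 3.5 V / 2048 = 1.7090 mV.
σ_q = LSB/√12 = 1.7090 mV/3.4641 = 493 µV.

493 µV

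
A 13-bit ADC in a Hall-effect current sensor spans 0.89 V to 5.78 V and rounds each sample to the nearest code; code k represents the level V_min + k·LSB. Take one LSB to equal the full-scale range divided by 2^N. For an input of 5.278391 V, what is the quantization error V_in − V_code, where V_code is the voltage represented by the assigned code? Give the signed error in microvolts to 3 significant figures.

The full-scale span is 5.78 − (0.89) = 4.89 V. LSB = 4.89 V / 2^13 ≈ 0.5969 mV.
(5.278391 − (0.89)) / LSB = 4.388391 × 8192/4.89 = 7351.6767. Nearest integer: k = 7352.
V_code = V_min + k × range/2^13 = 0.89 + 7352 × 4.89/8192 = 5.278583984 V.
Error = V_in − V_code = 5.278391 − (5.278583984) = −193 µV.

−193 µV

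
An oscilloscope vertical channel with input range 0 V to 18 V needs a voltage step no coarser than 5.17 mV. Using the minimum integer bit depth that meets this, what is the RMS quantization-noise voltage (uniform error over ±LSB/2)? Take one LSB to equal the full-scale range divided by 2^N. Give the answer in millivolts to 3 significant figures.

1.27 mV

Full-scale range = 18 V.
Need 2^N ≥ 18 V / 5.17 mV = 3482 → N_min = 12.
One LSB is 18 V / 4096 = 4.3945 mV.
σ_q = LSB/√12 = 4.3945 mV/3.4641 = 1.27 mV.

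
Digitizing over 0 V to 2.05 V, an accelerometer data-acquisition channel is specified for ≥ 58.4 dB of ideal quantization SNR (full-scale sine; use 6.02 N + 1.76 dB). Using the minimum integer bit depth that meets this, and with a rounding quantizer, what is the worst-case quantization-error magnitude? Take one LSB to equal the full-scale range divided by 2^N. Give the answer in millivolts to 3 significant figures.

1.00 mV

Range is 2.05 V.
6.02 N + 1.76 ≥ 58.4 gives N ≥ 9.409, so the minimum integer is 10.
One LSB is 2.05 V / 1024 = 2.0020 mV.
Max error for round-to-nearest is LSB/2 = 1.00 mV.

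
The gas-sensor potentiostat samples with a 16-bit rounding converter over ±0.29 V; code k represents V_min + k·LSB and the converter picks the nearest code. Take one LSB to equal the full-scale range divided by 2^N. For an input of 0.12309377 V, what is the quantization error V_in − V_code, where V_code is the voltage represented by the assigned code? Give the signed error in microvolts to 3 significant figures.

The full-scale span is 0.29 − (-0.29) = 0.58 V. LSB = 0.58 V / 2^16 ≈ 8.850 µV.
(V_in − V_min)/LSB = (0.12309377 − (-0.29)) × 65536/0.58 = 46676.7471 → nearest code k = 46677.
V_code = V_min + k × range/2^16 = -0.29 + 46677 × 0.58/65536 = 0.12309600830 V.
e = 0.12309377 − (0.12309600830) = −2.24 µV.

−2.24 µV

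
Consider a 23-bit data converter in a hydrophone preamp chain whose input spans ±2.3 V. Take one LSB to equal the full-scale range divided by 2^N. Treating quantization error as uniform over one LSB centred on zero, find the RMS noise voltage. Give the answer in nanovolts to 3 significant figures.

158 nV

The full-scale span is 2.3 − (-2.3) = 4.6 V.
Step size = 4.6/8388608 V = 0.54836 µV.
For a uniform distribution on [−LSB/2, +LSB/2], V_rms = LSB/√12 = 0.54836 µV/3.4641 = 158 nV.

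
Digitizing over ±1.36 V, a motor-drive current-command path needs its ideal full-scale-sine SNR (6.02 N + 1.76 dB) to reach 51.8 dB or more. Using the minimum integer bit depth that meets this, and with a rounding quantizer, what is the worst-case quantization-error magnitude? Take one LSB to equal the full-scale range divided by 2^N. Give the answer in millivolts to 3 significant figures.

2.66 mV

The full-scale span is 1.36 − (-1.36) = 2.72 V.
Solving 6.02 N ≥ 51.8 − 1.76: N ≥ 8.312. Round up → N = 9.
LSB = 2.72 V / 2^9 = 5.3125 mV.
Half an LSB is 2.66 mV.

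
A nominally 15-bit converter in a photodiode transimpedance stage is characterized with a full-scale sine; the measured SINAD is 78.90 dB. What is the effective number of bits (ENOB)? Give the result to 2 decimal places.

12.81 bits

ENOB = (78.90 − 1.76)/6.02 = 12.8140 bits.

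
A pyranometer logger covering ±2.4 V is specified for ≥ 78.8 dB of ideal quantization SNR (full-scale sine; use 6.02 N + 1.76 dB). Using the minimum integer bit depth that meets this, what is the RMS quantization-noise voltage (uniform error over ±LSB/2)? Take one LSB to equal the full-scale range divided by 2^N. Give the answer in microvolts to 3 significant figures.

169 µV

Full-scale range = 2.4 V − (-2.4 V) = 4.8 V.
N ≥ (78.8 − 1.76)/6.02 = 12.797 → N_min = 13.
LSB = 4.8 V / 2^13 = 0.58594 mV.
σ_q = LSB/√12 = 0.58594 mV/3.4641 = 169 µV.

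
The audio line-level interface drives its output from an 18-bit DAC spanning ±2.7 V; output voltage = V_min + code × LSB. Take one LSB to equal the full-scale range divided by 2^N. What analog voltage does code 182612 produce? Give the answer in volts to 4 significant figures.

1.062 V

Range = 2.7 − (-2.7) = 5.4 V. LSB = 5.4 V / 2^18.
V_out = V_min + code × LSB = -2.7 V + 182612 × 5.4 V / 262144
      = -2.7 V + 3.76169 V = 1.06169 V.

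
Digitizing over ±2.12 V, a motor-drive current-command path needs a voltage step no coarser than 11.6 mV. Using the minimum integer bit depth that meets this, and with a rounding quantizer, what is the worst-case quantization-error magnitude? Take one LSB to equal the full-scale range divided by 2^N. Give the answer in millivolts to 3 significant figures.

Range = 2.12 − (-2.12) = 4.24 V.
Required number of levels: 4.24/11.6 mV = 365.52; smallest N with 2^N ≥ that is 9.
LSB = 4.24 V / 2^9 = 8.2813 mV.
Max error for round-to-nearest is LSB/2 = 4.14 mV.

4.14 mV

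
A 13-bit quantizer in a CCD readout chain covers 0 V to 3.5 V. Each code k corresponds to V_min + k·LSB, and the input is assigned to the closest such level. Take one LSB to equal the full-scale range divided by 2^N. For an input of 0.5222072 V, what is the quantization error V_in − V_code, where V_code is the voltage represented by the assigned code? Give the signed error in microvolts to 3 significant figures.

V_FS = 3.5 V. LSB = 3.5 V / 2^13 ≈ 427.2 µV.
(0.5222072 − (0)) / LSB = 0.5222072 × 8192/3.5 = 1222.2633. Nearest integer: k = 1222.
Reconstructed level: 0 + 1222 × 3.5/8192 V = 0.5220947266 V.
V_in − V_code = 0.5222072 − (0.5220947266) = +112 µV.

+112 µV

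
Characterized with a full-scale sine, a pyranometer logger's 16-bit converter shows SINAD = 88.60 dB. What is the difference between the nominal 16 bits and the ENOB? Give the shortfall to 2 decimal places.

ENOB = (SINAD − 1.76)/6.02 = (88.60 − 1.76)/6.02 = 14.4252 bits.
Lost resolution: 16 − 14.4252 = 1.5748 bits.

1.57 bits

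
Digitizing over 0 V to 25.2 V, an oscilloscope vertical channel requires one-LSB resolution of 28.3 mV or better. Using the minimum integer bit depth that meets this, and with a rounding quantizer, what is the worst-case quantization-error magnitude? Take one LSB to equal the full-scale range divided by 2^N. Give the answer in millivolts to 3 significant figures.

12.3 mV

Span = 25.2 V.
25.2 V / 28.3 mV = 890.5. Since 2^9 = 512 and 2^10 = 1024, N = 10.
Step size = 25.2/1024 V = 24.609 mV.
|e|_max = LSB/2 = 12.3 mV.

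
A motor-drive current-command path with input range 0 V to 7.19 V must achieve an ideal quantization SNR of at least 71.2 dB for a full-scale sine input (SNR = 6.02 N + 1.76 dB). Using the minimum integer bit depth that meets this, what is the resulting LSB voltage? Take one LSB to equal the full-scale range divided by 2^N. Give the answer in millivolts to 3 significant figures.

1.76 mV

Full-scale range = 7.19 V.
Required N = ⌈(71.2 − 1.76)/6.02⌉ = ⌈11.535⌉ = 12.
Step size = 7.19/4096 V = 1.76 mV.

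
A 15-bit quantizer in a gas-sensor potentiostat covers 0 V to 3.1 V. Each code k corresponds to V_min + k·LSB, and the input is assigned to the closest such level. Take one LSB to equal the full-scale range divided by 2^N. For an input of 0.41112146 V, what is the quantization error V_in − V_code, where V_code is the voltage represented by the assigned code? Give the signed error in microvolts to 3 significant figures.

−29.7 µV

Range is 3.1 V. LSB = 3.1 V / 2^15 ≈ 94.60 µV.
(V_in − V_min)/LSB = (0.41112146 − (0)) × 32768/3.1 = 4345.6865 → nearest code k = 4346.
Reconstructed level: 0 + 4346 × 3.1/32768 V = 0.41115112305 V.
V_in − V_code = 0.41112146 − (0.41115112305) = −29.7 µV.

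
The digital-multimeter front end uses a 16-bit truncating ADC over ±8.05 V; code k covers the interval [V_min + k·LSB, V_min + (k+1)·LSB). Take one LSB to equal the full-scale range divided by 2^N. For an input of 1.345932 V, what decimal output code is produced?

38246

Full-scale range = 8.05 V − (-8.05 V) = 16.1 V. LSB = 16.1 V / 2^16 ≈ 245.7 µV.
(V_in − V_min) × 2^16/range = (1.345932 − (-8.05)) × 65536/16.1 = 38246.696.
Floor → code = 38246.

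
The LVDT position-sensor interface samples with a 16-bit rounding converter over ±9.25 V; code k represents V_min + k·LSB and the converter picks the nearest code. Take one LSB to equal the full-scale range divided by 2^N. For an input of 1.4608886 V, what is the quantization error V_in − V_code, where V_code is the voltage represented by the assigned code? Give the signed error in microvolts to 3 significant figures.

+50.3 µV

Range = 9.25 − (-9.25) = 18.5 V. LSB = 18.5 V / 2^16 ≈ 282.3 µV.
(1.4608886 − (-9.25)) / LSB = 10.7108886 × 65536/18.5 = 37943.1781. Nearest integer: k = 37943.
Reconstructed level: -9.25 + 37943 × 18.5/65536 V = 1.4608383179 V.
V_in − V_code = 1.4608886 − (1.4608383179) = +50.3 µV.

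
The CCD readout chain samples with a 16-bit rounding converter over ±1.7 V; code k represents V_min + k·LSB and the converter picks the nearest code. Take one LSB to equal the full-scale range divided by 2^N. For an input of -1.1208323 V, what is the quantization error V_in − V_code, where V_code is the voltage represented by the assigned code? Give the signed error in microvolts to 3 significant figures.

−19.3 µV

Range = 1.7 − (-1.7) = 3.4 V. LSB = 3.4 V / 2^16 ≈ 51.88 µV.
(V_in − V_min)/LSB = (-1.1208323 − (-1.7)) × 65536/3.4 = 11163.6278 → nearest code k = 11164.
V_code = V_min + k × range/2^16 = -1.7 + 11164 × 3.4/65536 = -1.1208129883 V.
Error = V_in − V_code = -1.1208323 − (-1.1208129883) = −19.3 µV.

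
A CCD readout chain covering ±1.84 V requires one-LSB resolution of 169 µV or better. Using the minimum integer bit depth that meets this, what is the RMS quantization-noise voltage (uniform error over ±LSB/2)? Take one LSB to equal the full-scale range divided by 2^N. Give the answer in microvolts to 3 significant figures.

32.4 µV

Span: 1.84 V − (-1.84 V) = 3.68 V.
Required number of levels: 3.68/169 µV = 21775; smallest N with 2^N ≥ that is 15.
LSB = 3.68 V / 2^15 = 112.30 µV.
V_rms = LSB/√12 = 32.4 µV.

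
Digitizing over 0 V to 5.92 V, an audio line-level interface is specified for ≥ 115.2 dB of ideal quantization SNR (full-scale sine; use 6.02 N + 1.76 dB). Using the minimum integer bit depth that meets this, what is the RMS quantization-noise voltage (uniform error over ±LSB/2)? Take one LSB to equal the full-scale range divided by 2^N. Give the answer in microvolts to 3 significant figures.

3.26 µV

V_FS = 5.92 V.
Solving 6.02 N ≥ 115.2 − 1.76: N ≥ 18.844. Round up → N = 19.
LSB = 5.92 V ÷ 2^19 = 5.92/524288 V = 11.292 µV.
σ_q = LSB/√12 = 11.292 µV/3.4641 = 3.26 µV.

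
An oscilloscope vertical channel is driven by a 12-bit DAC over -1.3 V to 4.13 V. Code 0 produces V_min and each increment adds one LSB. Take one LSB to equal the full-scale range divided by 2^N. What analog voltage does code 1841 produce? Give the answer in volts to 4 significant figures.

1.141 V

Span: 4.13 V − (-1.3 V) = 5.43 V. LSB = 5.43 V / 2^12.
V_out = V_min + code × LSB = -1.3 V + 1841 × 5.43 V / 4096
      = -1.3 V + 2.44058 V = 1.14058 V.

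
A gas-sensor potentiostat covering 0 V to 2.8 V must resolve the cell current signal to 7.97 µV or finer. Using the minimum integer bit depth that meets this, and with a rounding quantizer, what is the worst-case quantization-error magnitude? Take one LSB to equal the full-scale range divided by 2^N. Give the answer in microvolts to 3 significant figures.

Range is 2.8 V.
2.8 V / 7.97 µV = 351300. Since 2^18 = 262144 and 2^19 = 524288, N = 19.
One LSB is 2.8 V / 524288 = 5.3406 µV.
|e|_max = LSB/2 = 2.67 µV.

2.67 µV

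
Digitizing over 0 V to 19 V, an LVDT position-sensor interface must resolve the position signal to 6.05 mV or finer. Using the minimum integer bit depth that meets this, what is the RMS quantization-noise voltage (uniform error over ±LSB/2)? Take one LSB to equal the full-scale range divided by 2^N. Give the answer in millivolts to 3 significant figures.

1.34 mV

Range is 19 V.
Levels needed ≥ 19/6.05 mV = 3140. 2^12 = 4096 suffices, so N_min = 12.
One LSB is 19 V / 4096 = 4.6387 mV.
RMS noise = LSB/√12 = 1.34 mV.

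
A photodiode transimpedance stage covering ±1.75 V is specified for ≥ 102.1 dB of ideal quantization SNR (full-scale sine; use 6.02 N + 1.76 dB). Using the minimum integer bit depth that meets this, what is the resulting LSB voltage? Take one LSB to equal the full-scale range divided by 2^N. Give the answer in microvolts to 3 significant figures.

26.7 µV

Full-scale range = 1.75 V − (-1.75 V) = 3.5 V.
6.02 N + 1.76 ≥ 102.1 gives N ≥ 16.668, so the minimum integer is 17.
LSB = 3.5 V / 2^17 = 26.7 µV.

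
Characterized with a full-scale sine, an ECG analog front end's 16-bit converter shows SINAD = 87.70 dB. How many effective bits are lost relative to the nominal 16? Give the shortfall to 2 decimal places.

1.72 bits

ENOB = (SINAD − 1.76)/6.02 = (87.70 − 1.76)/6.02 = 14.2757 bits.
16 − 14.2757 = 1.72 bits below nominal.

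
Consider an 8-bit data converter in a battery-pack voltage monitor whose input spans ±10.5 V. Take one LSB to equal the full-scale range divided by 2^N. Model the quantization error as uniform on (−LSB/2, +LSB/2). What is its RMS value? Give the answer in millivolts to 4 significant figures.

23.68 mV

The full-scale span is 10.5 − (-10.5) = 21 V.
One LSB is 21 V / 256 = 82.0313 mV.
σ_q = LSB/√12 = 82.0313 mV/3.4641 = 23.68 mV.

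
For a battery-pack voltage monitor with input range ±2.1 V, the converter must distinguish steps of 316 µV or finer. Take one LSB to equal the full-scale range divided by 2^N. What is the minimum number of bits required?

14 bits

Span: 2.1 V − (-2.1 V) = 4.2 V.
Required number of levels: 4.2/316 µV = 13291; smallest N with 2^N ≥ that is 14.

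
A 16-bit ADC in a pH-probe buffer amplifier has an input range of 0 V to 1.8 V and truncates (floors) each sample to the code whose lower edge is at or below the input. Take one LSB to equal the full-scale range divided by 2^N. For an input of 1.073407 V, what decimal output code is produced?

39081

V_FS = 1.8 V. LSB = 1.8 V / 2^16 ≈ 27.47 µV.
code = ⌊(V_in − V_min)/LSB⌋ = ⌊(V_in − V_min) × 2^16 / range⌋
     = ⌊(1.073407 − (0)) × 65536 / 1.8⌋ = ⌊1.073407 × 65536/1.8⌋
     = ⌊39081.556⌋ = 39081.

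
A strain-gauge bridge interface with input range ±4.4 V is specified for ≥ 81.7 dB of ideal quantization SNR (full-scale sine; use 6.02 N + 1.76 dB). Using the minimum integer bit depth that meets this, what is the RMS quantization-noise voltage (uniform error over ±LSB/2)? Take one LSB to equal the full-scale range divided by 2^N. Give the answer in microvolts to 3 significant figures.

155 µV

The full-scale span is 4.4 − (-4.4) = 8.8 V.
N ≥ (81.7 − 1.76)/6.02 = 13.279 → N_min = 14.
One LSB is 8.8 V / 16384 = 0.53711 mV.
V_rms = LSB/√12 = 155 µV.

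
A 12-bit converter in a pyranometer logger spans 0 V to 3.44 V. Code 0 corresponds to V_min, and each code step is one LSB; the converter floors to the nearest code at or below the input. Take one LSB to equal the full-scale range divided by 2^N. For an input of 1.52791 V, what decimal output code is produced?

Full-scale range = 3.44 V. LSB = 3.44 V / 2^12 ≈ 0.8398 mV.
V_in − V_min = 1.52791 − (0) = 1.52791 V.
Divide by LSB: 1.52791 × 4096/3.44 = 1819.2789.
Truncating gives code 1819.

1819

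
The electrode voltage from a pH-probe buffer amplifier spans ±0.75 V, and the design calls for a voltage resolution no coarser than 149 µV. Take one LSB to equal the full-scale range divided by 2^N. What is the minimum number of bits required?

Span: 0.75 V − (-0.75 V) = 1.5 V.
Need 2^N ≥ 1.5 V / 149 µV = 10070 → N_min = 14.

14 bits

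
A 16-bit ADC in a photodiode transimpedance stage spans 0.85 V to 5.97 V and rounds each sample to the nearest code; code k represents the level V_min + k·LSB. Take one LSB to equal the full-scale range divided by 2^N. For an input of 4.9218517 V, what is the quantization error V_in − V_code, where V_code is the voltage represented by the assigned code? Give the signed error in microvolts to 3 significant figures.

The full-scale span is 5.97 − (0.85) = 5.12 V. LSB = 5.12 V / 2^16 ≈ 78.13 µV.
(4.9218517 − (0.85)) / LSB = 4.0718517 × 65536/5.12 = 52119.7018. Nearest integer: k = 52120.
V_code = V_min + k × range/2^16 = 0.85 + 52120 × 5.12/65536 = 4.9218750000 V.
V_in − V_code = 4.9218517 − (4.9218750000) = −23.3 µV.

−23.3 µV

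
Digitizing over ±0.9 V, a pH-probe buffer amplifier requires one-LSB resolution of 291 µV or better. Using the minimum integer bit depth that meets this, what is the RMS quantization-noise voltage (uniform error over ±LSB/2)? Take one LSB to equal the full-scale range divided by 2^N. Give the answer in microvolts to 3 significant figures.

Range = 0.9 − (-0.9) = 1.8 V.
Required number of levels: 1.8/291 µV = 6185.6; smallest N with 2^N ≥ that is 13.
LSB = 1.8 V / 2^13 = 219.73 µV.
RMS noise = LSB/√12 = 63.4 µV.

63.4 µV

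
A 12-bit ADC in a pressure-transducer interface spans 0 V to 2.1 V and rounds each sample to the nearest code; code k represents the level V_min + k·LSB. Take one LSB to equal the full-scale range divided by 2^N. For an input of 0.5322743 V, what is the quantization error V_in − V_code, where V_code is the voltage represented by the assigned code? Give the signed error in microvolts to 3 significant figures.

Span = 2.1 V. LSB = 2.1 V / 2^12 ≈ 0.5127 mV.
(V_in − V_min)/LSB = (0.5322743 − (0)) × 4096/2.1 = 1038.1883 → nearest code k = 1038.
Reconstructed level: 0 + 1038 × 2.1/4096 V = 0.5321777344 V.
Error = V_in − V_code = 0.5322743 − (0.5321777344) = +96.6 µV.

+96.6 µV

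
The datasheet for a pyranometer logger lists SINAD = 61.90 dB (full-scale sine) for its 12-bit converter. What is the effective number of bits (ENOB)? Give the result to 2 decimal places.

ENOB = (61.90 − 1.76)/6.02 = 9.9900 bits.

9.99 bits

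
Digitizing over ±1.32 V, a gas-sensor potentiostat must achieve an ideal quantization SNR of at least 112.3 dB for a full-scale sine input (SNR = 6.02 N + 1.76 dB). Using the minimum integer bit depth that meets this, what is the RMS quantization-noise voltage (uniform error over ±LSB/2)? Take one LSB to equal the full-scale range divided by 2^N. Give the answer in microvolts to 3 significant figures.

1.45 µV

Full-scale range = 1.32 V − (-1.32 V) = 2.64 V.
Solving 6.02 N ≥ 112.3 − 1.76: N ≥ 18.362. Round up → N = 19.
One LSB is 2.64 V / 524288 = 5.0354 µV.
V_rms = LSB/√12 = 1.45 µV.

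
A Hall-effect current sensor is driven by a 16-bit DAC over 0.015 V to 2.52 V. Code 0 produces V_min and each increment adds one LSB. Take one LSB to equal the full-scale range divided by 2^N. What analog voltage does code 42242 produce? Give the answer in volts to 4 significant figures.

1.630 V

Range = 2.52 − (0.015) = 2.505 V. LSB = 2.505 V / 2^16.
Output = V_min + (42242/65536) × range = 0.015 + 0.644562 × 2.505 V
      = 0.015 V + 1.61463 V = 1.62963 V.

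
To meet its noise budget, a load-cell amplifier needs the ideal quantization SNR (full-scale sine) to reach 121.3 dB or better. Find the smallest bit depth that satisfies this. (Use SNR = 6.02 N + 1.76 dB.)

Required N = ⌈(121.3 − 1.76)/6.02⌉ = ⌈19.857⌉ = 20.

20 bits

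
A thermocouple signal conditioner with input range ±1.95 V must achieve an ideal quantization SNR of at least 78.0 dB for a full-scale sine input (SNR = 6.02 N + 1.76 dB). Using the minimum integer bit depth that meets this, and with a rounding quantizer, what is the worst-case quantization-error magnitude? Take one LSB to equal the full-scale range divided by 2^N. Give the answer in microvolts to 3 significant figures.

238 µV

Span: 1.95 V − (-1.95 V) = 3.9 V.
6.02 N + 1.76 ≥ 78.0 gives N ≥ 12.664, so the minimum integer is 13.
One LSB is 3.9 V / 8192 = 476.07 µV.
Half an LSB is 238 µV.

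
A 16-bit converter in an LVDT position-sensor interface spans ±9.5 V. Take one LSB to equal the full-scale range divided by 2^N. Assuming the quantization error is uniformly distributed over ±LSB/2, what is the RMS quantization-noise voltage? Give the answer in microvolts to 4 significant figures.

83.69 µV

Range = 9.5 − (-9.5) = 19 V.
One LSB is 19 V / 65536 = 289.917 µV.
σ_q = LSB/√12 = 289.917 µV/3.4641 = 83.69 µV.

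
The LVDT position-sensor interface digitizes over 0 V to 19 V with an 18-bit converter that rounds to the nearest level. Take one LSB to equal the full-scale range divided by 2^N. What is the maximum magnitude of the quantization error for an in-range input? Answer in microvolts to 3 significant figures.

Range is 19 V.
LSB = 19 V ÷ 2^18 = 19/262144 V = 72.479 µV.
Worst-case error for round-to-nearest is half an LSB: 36.2 µV.

36.2 µV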